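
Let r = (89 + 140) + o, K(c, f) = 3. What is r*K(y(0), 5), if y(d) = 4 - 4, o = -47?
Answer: 546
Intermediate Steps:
y(d) = 0
r = 182 (r = (89 + 140) - 47 = 229 - 47 = 182)
r*K(y(0), 5) = 182*3 = 546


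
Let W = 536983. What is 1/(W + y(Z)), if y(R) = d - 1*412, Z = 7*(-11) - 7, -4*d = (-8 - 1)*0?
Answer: 1/536571 ≈ 1.8637e-6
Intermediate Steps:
d = 0 (d = -(-8 - 1)*0/4 = -(-9)*0/4 = -¼*0 = 0)
Z = -84 (Z = -77 - 7 = -84)
y(R) = -412 (y(R) = 0 - 1*412 = 0 - 412 = -412)
1/(W + y(Z)) = 1/(536983 - 412) = 1/536571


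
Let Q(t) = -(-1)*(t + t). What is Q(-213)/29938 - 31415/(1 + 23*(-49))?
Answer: 470011297/16855094 ≈ 27.885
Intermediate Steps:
Q(t) = 2*t (Q(t) = -(-1)*2*t = -(-2)*t = 2*t)
Q(-213)/29938 - 31415/(1 + 23*(-49)) = (2*(-213))/29938 - 31415/(1 + 23*(-49)) = -426*1/29938 - 31415/(1 - 1127) = -213/14969 - 31415/(-1126) = -213/14969 - 31415*(-1/1126) = -213/14969 + 31415/1126 = 470011297/16855094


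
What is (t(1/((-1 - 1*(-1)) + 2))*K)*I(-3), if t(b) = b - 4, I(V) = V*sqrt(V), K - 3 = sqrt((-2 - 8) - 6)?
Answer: sqrt(3)*(-42 + 63*I/2) ≈ -72.746 + 54.56*I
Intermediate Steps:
K = 3 + 4*I (K = 3 + sqrt((-2 - 8) - 6) = 3 + sqrt(-10 - 6) = 3 + sqrt(-16) = 3 + 4*I ≈ 3.0 + 4.0*I)
I(V) = V**(3/2)
t(b) = -4 + b
(t(1/((-1 - 1*(-1)) + 2))*K)*I(-3) = ((-4 + 1/((-1 - 1*(-1)) + 2))*(3 + 4*I))*(-3)**(3/2) = ((-4 + 1/((-1 + 1) + 2))*(3 + 4*I))*(-3*I*sqrt(3)) = ((-4 + 1/(0 + 2))*(3 + 4*I))*(-3*I*sqrt(3)) = ((-4 + 1/2)*(3 + 4*I))*(-3*I*sqrt(3)) = (-7*(3 + 4*I)/2)*(-3*I*sqrt(3)) = (-21/2 - 14*I)*(-3*I*sqrt(3)) = -3*I*sqrt(3)*(-21/2 - 14*I)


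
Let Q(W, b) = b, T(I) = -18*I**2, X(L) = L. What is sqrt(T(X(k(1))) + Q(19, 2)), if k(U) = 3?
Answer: 4*I*sqrt(10) ≈ 12.649*I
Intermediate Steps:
sqrt(T(X(k(1))) + Q(19, 2)) = sqrt(-18*3**2 + 2) = sqrt(-18*9 + 2) = sqrt(-162 + 2) = sqrt(-160) = 4*I*sqrt(10)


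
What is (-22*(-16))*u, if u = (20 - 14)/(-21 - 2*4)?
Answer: -2112/29 ≈ -72.828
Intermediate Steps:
u = -6/29 (u = 6/(-21 - 8) = 6/(-29) = 6*(-1/29) = -6/29 ≈ -0.20690)
(-22*(-16))*u = -22*(-16)*(-6/29) = 352*(-6/29) = -2112/29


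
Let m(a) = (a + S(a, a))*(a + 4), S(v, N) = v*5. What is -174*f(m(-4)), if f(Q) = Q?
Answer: 0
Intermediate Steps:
S(v, N) = 5*v
m(a) = 6*a*(4 + a) (m(a) = (a + 5*a)*(a + 4) = (6*a)*(4 + a) = 6*a*(4 + a))
-174*f(m(-4)) = -1044*(-4)*(4 - 4) = -1044*(-4)*0 = -174*0 = 0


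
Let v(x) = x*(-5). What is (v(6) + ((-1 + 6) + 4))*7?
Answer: -147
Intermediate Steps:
v(x) = -5*x
(v(6) + ((-1 + 6) + 4))*7 = (-5*6 + ((-1 + 6) + 4))*7 = (-30 + (5 + 4))*7 = (-30 + 9)*7 = -21*7 = -147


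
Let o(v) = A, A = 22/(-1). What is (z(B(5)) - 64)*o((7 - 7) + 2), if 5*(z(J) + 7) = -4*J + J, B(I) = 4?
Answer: 8074/5 ≈ 1614.8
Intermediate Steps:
A = -22 (A = 22*(-1) = -22)
o(v) = -22
z(J) = -7 - 3*J/5 (z(J) = -7 + (-4*J + J)/5 = -7 + (-3*J)/5 = -7 - 3*J/5)
(z(B(5)) - 64)*o((7 - 7) + 2) = ((-7 - ⅗*4) - 64)*(-22) = ((-7 - 12/5) - 64)*(-22) = (-47/5 - 64)*(-22) = -367/5*(-22) = 8074/5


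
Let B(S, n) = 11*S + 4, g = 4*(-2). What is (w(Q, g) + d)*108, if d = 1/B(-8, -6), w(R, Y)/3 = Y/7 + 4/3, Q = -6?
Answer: 423/7 ≈ 60.429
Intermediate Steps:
g = -8
w(R, Y) = 4 + 3*Y/7 (w(R, Y) = 3*(Y/7 + 4/3) = 3*(4/3 + Y/7) = 4 + 3*Y/7)
B(S, n) = 4 + 11*S
d = -1/84 (d = 1/(4 + 11*(-8)) = 1/(4 - 88) = 1/(-84) = -1/84 ≈ -0.011905)
(w(Q, g) + d)*108 = ((4 + (3/7)*(-8)) - 1/84)*108 = ((4 - 24/7) - 1/84)*108 = (4/7 - 1/84)*108 = (47/84)*108 = 423/7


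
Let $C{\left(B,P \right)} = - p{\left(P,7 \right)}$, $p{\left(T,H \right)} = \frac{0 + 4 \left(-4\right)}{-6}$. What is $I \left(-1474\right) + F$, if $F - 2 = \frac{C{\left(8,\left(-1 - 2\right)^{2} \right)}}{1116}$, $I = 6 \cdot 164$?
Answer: $- \frac{1213996520}{837} \approx -1.4504 \cdot 10^{6}$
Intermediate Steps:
$I = 984$
$p{\left(T,H \right)} = \frac{8}{3}$ ($p{\left(T,H \right)} = \left(0 - 16\right) \left(- \frac{1}{6}\right) = \left(-16\right) \left(- \frac{1}{6}\right) = \frac{8}{3}$)
$C{\left(B,P \right)} = - \frac{8}{3}$ ($C{\left(B,P \right)} = \left(-1\right) \frac{8}{3} = - \frac{8}{3}$)
$F = \frac{1672}{837}$ ($F = 2 - \frac{8}{3 \cdot 1116} = 2 - \frac{2}{837} = \frac{1672}{837} \approx 1.9976$)
$I \left(-1474\right) + F = 984 \left(-1474\right) + \frac{1672}{837} = -1450416 + \frac{1672}{837} = - \frac{1213996520}{837}$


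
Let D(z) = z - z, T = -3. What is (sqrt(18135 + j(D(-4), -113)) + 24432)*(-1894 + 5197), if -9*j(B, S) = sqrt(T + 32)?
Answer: 80698896 + 1101*sqrt(163215 - sqrt(29)) ≈ 8.1144e+7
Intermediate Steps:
D(z) = 0
j(B, S) = -sqrt(29)/9 (j(B, S) = -sqrt(-3 + 32)/9 = -sqrt(29)/9)
(sqrt(18135 + j(D(-4), -113)) + 24432)*(-1894 + 5197) = (sqrt(18135 - sqrt(29)/9) + 24432)*(-1894 + 5197) = (24432 + sqrt(18135 - sqrt(29)/9))*3303 = 80698896 + 3303*sqrt(18135 - sqrt(29)/9)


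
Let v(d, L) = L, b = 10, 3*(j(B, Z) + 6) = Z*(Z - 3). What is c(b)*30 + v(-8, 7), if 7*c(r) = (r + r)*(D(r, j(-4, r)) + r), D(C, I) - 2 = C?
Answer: 13249/7 ≈ 1892.7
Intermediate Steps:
j(B, Z) = -6 + Z*(-3 + Z)/3 (j(B, Z) = -6 + (Z*(Z - 3))/3 = -6 + (Z*(-3 + Z))/3 = -6 + Z*(-3 + Z)/3)
D(C, I) = 2 + C
c(r) = 2*r*(2 + 2*r)/7 (c(r) = ((r + r)*((2 + r) + r))/7 = ((2*r)*(2 + 2*r))/7 = (2*r*(2 + 2*r))/7 = 2*r*(2 + 2*r)/7)
c(b)*30 + v(-8, 7) = ((4/7)*10*(1 + 10))*30 + 7 = ((4/7)*10*11)*30 + 7 = (440/7)*30 + 7 = 13200/7 + 7 = 13249/7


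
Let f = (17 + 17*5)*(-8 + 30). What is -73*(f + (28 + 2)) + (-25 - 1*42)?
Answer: -166069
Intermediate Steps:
f = 2244 (f = (17 + 85)*22 = 102*22 = 2244)
-73*(f + (28 + 2)) + (-25 - 1*42) = -73*(2244 + (28 + 2)) + (-25 - 1*42) = -73*(2244 + 30) + (-25 - 42) = -73*2274 - 67 = -166002 - 67 = -166069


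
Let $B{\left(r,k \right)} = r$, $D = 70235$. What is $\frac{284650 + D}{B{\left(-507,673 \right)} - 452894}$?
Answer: $- \frac{354885}{453401} \approx -0.78272$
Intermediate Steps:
$\frac{284650 + D}{B{\left(-507,673 \right)} - 452894} = \frac{284650 + 70235}{-507 - 452894} = \frac{354885}{-453401} = 354885 \left(- \frac{1}{453401}\right) = - \frac{354885}{453401}$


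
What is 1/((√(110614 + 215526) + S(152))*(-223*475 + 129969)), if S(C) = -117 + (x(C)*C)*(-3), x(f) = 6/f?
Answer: 27/1480701652 + √81535/3701754130 ≈ 9.5372e-8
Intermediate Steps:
S(C) = -135 (S(C) = -117 + ((6/C)*C)*(-3) = -117 + 6*(-3) = -117 - 18 = -135)
1/((√(110614 + 215526) + S(152))*(-223*475 + 129969)) = 1/((√(110614 + 215526) - 135)*(-223*475 + 129969)) = 1/((√326140 - 135)*(-105925 + 129969)) = 1/((2*√81535 - 135)*24044) = 1/((-135 + 2*√81535)*24044) = 1/(-3245940 + 48088*√81535)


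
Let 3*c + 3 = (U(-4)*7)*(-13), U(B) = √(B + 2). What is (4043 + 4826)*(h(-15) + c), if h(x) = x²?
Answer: 1986656 - 807079*I*√2/3 ≈ 1.9867e+6 - 3.8046e+5*I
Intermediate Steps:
U(B) = √(2 + B)
c = -1 - 91*I*√2/3 (c = -1 + ((√(2 - 4)*7)*(-13))/3 = -1 + ((√(-2)*7)*(-13))/3 = -1 + (((I*√2)*7)*(-13))/3 = -1 + ((7*I*√2)*(-13))/3 = -1 + (-91*I*√2)/3 = -1 - 91*I*√2/3 ≈ -1.0 - 42.898*I)
(4043 + 4826)*(h(-15) + c) = (4043 + 4826)*((-15)² + (-1 - 91*I*√2/3)) = 8869*(225 + (-1 - 91*I*√2/3)) = 8869*(224 - 91*I*√2/3) = 1986656 - 807079*I*√2/3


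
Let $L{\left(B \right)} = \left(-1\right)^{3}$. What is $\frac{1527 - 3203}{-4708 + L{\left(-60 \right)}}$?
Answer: $\frac{1676}{4709} \approx 0.35591$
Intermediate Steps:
$L{\left(B \right)} = -1$
$\frac{1527 - 3203}{-4708 + L{\left(-60 \right)}} = \frac{1527 - 3203}{-4708 - 1} = - \frac{1676}{-4709} = \left(-1676\right) \left(- \frac{1}{4709}\right) = \frac{1676}{4709}$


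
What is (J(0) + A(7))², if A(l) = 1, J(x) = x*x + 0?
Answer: 1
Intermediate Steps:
J(x) = x² (J(x) = x² + 0 = x²)
(J(0) + A(7))² = (0² + 1)² = (0 + 1)² = 1² = 1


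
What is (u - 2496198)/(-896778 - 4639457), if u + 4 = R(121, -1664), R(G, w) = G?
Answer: 2496081/5536235 ≈ 0.45086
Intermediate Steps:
u = 117 (u = -4 + 121 = 117)
(u - 2496198)/(-896778 - 4639457) = (117 - 2496198)/(-896778 - 4639457) = -2496081/(-5536235) = -2496081*(-1/5536235) = 2496081/5536235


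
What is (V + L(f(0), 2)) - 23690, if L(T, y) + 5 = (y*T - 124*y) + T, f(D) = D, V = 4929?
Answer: -19014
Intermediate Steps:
L(T, y) = -5 + T - 124*y + T*y (L(T, y) = -5 + ((y*T - 124*y) + T) = -5 + ((T*y - 124*y) + T) = -5 + ((-124*y + T*y) + T) = -5 + (T - 124*y + T*y) = -5 + T - 124*y + T*y)
(V + L(f(0), 2)) - 23690 = (4929 + (-5 + 0 - 124*2 + 0*2)) - 23690 = (4929 + (-5 + 0 - 248 + 0)) - 23690 = (4929 - 253) - 23690 = 4676 - 23690 = -19014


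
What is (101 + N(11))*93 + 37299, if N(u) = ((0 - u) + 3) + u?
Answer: 46971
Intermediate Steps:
N(u) = 3 (N(u) = (-u + 3) + u = (3 - u) + u = 3)
(101 + N(11))*93 + 37299 = (101 + 3)*93 + 37299 = 104*93 + 37299 = 9672 + 37299 = 46971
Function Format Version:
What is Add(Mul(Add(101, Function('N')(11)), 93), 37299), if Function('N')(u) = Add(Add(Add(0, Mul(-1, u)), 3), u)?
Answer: 46971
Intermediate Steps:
Function('N')(u) = 3 (Function('N')(u) = Add(Add(Mul(-1, u), 3), u) = Add(Add(3, Mul(-1, u)), u) = 3)
Add(Mul(Add(101, Function('N')(11)), 93), 37299) = Add(Mul(Add(101, 3), 93), 37299) = Add(Mul(104, 93), 37299) = Add(9672, 37299) = 46971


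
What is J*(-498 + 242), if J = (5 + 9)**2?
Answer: -50176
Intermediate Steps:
J = 196 (J = 14**2 = 196)
J*(-498 + 242) = 196*(-498 + 242) = 196*(-256) = -50176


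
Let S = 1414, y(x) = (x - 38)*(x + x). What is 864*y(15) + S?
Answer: -594746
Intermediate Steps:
y(x) = 2*x*(-38 + x) (y(x) = (-38 + x)*(2*x) = 2*x*(-38 + x))
864*y(15) + S = 864*(2*15*(-38 + 15)) + 1414 = 864*(2*15*(-23)) + 1414 = 864*(-690) + 1414 = -596160 + 1414 = -594746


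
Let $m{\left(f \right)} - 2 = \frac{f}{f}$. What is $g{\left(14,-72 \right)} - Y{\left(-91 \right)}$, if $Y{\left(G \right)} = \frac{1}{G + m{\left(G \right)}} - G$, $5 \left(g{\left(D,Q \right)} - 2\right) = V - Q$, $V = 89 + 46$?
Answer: $- \frac{20939}{440} \approx -47.589$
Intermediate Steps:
$m{\left(f \right)} = 3$ ($m{\left(f \right)} = 2 + \frac{f}{f} = 2 + 1 = 3$)
$V = 135$
$g{\left(D,Q \right)} = 29 - \frac{Q}{5}$ ($g{\left(D,Q \right)} = 2 + \frac{135 - Q}{5} = 2 - \left(-27 + \frac{Q}{5}\right) = 29 - \frac{Q}{5}$)
$Y{\left(G \right)} = \frac{1}{3 + G} - G$ ($Y{\left(G \right)} = \frac{1}{G + 3} - G = \frac{1}{3 + G} - G$)
$g{\left(14,-72 \right)} - Y{\left(-91 \right)} = \left(29 - - \frac{72}{5}\right) - \frac{1 - \left(-91\right)^{2} - -273}{3 - 91} = \left(29 + \frac{72}{5}\right) - \frac{1 - 8281 + 273}{-88} = \frac{217}{5} - - \frac{1 - 8281 + 273}{88} = \frac{217}{5} - \left(- \frac{1}{88}\right) \left(-8007\right) = \frac{217}{5} - \frac{8007}{88} = - \frac{20939}{440}$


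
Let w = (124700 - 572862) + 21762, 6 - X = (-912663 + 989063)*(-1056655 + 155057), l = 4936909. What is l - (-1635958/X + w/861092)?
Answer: 36603366587585929951738/7414226779548619 ≈ 4.9369e+6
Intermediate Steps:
X = 68882087206 (X = 6 - (-912663 + 989063)*(-1056655 + 155057) = 6 - 76400*(-901598) = 6 - 1*(-68882087200) = 6 + 68882087200 = 68882087206)
w = -426400 (w = -448162 + 21762 = -426400)
l - (-1635958/X + w/861092) = 4936909 - (-1635958/68882087206 - 426400/861092) = 4936909 - (-1635958*1/68882087206 - 426400*1/861092) = 4936909 - (-817979/34441043603 - 106600/215273) = 4936909 - 1*(-3671591336873067/7414226779548619) = 4936909 + 3671591336873067/7414226779548619 = 36603366587585929951738/7414226779548619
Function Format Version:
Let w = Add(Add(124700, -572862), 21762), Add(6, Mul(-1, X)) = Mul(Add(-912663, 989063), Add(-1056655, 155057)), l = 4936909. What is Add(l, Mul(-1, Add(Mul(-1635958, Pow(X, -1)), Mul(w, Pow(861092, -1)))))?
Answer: Rational(36603366587585929951738, 7414226779548619) ≈ 4.9369e+6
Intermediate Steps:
X = 68882087206 (X = Add(6, Mul(-1, Mul(Add(-912663, 989063), Add(-1056655, 155057)))) = Add(6, Mul(-1, Mul(76400, -901598))) = Add(6, Mul(-1, -68882087200)) = Add(6, 68882087200) = 68882087206)
w = -426400 (w = Add(-448162, 21762) = -426400)
Add(l, Mul(-1, Add(Mul(-1635958, Pow(X, -1)), Mul(w, Pow(861092, -1))))) = Add(4936909, Mul(-1, Add(Mul(-1635958, Pow(68882087206, -1)), Mul(-426400, Pow(861092, -1))))) = Add(4936909, Mul(-1, Add(Mul(-1635958, Rational(1, 68882087206)), Mul(-426400, Rational(1, 861092))))) = Add(4936909, Mul(-1, Add(Rational(-817979, 34441043603), Rational(-106600, 215273)))) = Add(4936909, Mul(-1, Rational(-3671591336873067, 7414226779548619))) = Add(4936909, Rational(3671591336873067, 7414226779548619)) = Rational(36603366587585929951738, 7414226779548619)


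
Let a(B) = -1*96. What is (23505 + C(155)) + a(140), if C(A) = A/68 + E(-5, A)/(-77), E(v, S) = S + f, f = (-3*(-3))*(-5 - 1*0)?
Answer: 11143089/476 ≈ 23410.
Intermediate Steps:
f = -45 (f = 9*(-5 + 0) = 9*(-5) = -45)
E(v, S) = -45 + S (E(v, S) = S - 45 = -45 + S)
a(B) = -96
C(A) = 45/77 + 9*A/5236 (C(A) = A/68 + (-45 + A)/(-77) = A*(1/68) + (-45 + A)*(-1/77) = A/68 + (45/77 - A/77) = 45/77 + 9*A/5236)
(23505 + C(155)) + a(140) = (23505 + (45/77 + (9/5236)*155)) - 96 = (23505 + (45/77 + 1395/5236)) - 96 = (23505 + 405/476) - 96 = 11188785/476 - 96 = 11143089/476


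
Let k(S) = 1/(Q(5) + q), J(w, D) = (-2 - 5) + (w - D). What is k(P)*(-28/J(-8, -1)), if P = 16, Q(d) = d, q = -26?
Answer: -2/21 ≈ -0.095238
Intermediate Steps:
J(w, D) = -7 + w - D (J(w, D) = -7 + (w - D) = -7 + w - D)
k(S) = -1/21 (k(S) = 1/(5 - 26) = 1/(-21) = -1/21)
k(P)*(-28/J(-8, -1)) = -(-4)/(3*(-7 - 8 - 1*(-1))) = -(-4)/(3*(-7 - 8 + 1)) = -(-4)/(3*(-14)) = -(-4)*(-1)/(3*14) = -1/21*2 = -2/21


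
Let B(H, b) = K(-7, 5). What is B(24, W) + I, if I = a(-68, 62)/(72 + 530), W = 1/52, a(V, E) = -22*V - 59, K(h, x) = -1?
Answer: 835/602 ≈ 1.3870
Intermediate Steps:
a(V, E) = -59 - 22*V
W = 1/52 ≈ 0.019231
B(H, b) = -1
I = 1437/602 (I = (-59 - 22*(-68))/(72 + 530) = (-59 + 1496)/602 = 1437*(1/602) = 1437/602 ≈ 2.3870)
B(24, W) + I = -1 + 1437/602 = 835/602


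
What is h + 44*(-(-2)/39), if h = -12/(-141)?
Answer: 4292/1833 ≈ 2.3415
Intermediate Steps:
h = 4/47 (h = -12*(-1/141) = 4/47 ≈ 0.085106)
h + 44*(-(-2)/39) = 4/47 + 44*(-(-2)/39) = 4/47 + 44*(-2*(-1/39)) = 4/47 + 44*(2/39) = 4/47 + 88/39 = 4292/1833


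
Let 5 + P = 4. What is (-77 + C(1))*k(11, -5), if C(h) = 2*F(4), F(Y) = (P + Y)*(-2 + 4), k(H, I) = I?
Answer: 325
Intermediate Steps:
P = -1 (P = -5 + 4 = -1)
F(Y) = -2 + 2*Y (F(Y) = (-1 + Y)*(-2 + 4) = (-1 + Y)*2 = -2 + 2*Y)
C(h) = 12 (C(h) = 2*(-2 + 2*4) = 2*(-2 + 8) = 2*6 = 12)
(-77 + C(1))*k(11, -5) = (-77 + 12)*(-5) = -65*(-5) = 325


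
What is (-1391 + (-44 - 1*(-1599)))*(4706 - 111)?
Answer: 753580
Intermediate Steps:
(-1391 + (-44 - 1*(-1599)))*(4706 - 111) = (-1391 + (-44 + 1599))*4595 = (-1391 + 1555)*4595 = 164*4595 = 753580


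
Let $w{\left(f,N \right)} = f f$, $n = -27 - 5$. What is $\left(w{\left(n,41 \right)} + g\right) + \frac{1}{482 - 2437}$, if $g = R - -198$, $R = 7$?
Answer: $\frac{2402694}{1955} \approx 1229.0$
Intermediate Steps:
$n = -32$
$w{\left(f,N \right)} = f^{2}$
$g = 205$ ($g = 7 - -198 = 7 + 198 = 205$)
$\left(w{\left(n,41 \right)} + g\right) + \frac{1}{482 - 2437} = \left(\left(-32\right)^{2} + 205\right) + \frac{1}{482 - 2437} = \left(1024 + 205\right) + \frac{1}{-1955} = 1229 - \frac{1}{1955} = \frac{2402694}{1955}$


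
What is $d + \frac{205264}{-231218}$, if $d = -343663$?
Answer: $- \frac{39730638399}{115609} \approx -3.4366 \cdot 10^{5}$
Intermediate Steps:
$d + \frac{205264}{-231218} = -343663 + \frac{205264}{-231218} = -343663 + 205264 \left(- \frac{1}{231218}\right) = -343663 - \frac{102632}{115609} = - \frac{39730638399}{115609}$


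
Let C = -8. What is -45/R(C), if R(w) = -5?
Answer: 9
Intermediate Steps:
-45/R(C) = -45/(-5) = -45*(-⅕) = 9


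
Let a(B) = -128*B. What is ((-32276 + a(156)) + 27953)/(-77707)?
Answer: 24291/77707 ≈ 0.31260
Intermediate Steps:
((-32276 + a(156)) + 27953)/(-77707) = ((-32276 - 128*156) + 27953)/(-77707) = ((-32276 - 19968) + 27953)*(-1/77707) = (-52244 + 27953)*(-1/77707) = -24291*(-1/77707) = 24291/77707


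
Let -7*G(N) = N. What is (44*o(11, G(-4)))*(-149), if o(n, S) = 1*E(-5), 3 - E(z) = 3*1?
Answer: 0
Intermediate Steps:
E(z) = 0 (E(z) = 3 - 3 = 0)
G(N) = -N/7
o(n, S) = 0 (o(n, S) = 1*0 = 0)
(44*o(11, G(-4)))*(-149) = (44*0)*(-149) = 0*(-149) = 0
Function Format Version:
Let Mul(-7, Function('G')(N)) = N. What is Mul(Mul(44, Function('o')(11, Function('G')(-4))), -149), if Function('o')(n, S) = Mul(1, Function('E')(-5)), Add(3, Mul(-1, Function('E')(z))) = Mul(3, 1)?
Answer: 0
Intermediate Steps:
Function('E')(z) = 0 (Function('E')(z) = Add(3, Mul(-1, Mul(3, 1))) = Add(3, Mul(-1, 3)) = Add(3, -3) = 0)
Function('G')(N) = Mul(Rational(-1, 7), N)
Function('o')(n, S) = 0 (Function('o')(n, S) = Mul(1, 0) = 0)
Mul(Mul(44, Function('o')(11, Function('G')(-4))), -149) = Mul(Mul(44, 0), -149) = Mul(0, -149) = 0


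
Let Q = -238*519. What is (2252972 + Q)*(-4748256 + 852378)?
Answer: -8296077407100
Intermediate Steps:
Q = -123522
(2252972 + Q)*(-4748256 + 852378) = (2252972 - 123522)*(-4748256 + 852378) = 2129450*(-3895878) = -8296077407100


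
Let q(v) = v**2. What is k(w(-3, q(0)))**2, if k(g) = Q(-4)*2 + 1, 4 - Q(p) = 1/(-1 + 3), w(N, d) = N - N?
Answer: 64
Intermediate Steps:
w(N, d) = 0
Q(p) = 7/2 (Q(p) = 4 - 1/(-1 + 3) = 4 - 1/2 = 7/2)
k(g) = 8 (k(g) = (7/2)*2 + 1 = 7 + 1 = 8)
k(w(-3, q(0)))**2 = 8**2 = 64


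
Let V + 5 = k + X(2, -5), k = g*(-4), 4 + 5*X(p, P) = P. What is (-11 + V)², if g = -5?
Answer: 121/25 ≈ 4.8400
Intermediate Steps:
X(p, P) = -⅘ + P/5
k = 20 (k = -5*(-4) = 20)
V = 66/5 (V = -5 + (20 + (-⅘ + (⅕)*(-5))) = -5 + (20 + (-⅘ - 1)) = -5 + (20 - 9/5) = -5 + 91/5 = 66/5 ≈ 13.200)
(-11 + V)² = (-11 + 66/5)² = (11/5)² = 121/25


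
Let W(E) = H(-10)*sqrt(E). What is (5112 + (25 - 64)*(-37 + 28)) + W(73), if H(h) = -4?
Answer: 5463 - 4*sqrt(73) ≈ 5428.8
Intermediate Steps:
W(E) = -4*sqrt(E)
(5112 + (25 - 64)*(-37 + 28)) + W(73) = (5112 + (25 - 64)*(-37 + 28)) - 4*sqrt(73) = (5112 - 39*(-9)) - 4*sqrt(73) = (5112 + 351) - 4*sqrt(73) = 5463 - 4*sqrt(73)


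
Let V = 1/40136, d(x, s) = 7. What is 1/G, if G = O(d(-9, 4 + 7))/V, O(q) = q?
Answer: 1/280952 ≈ 3.5593e-6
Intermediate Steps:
V = 1/40136 ≈ 2.4915e-5
G = 280952 (G = 7/(1/40136) = 7*40136 = 280952)
1/G = 1/280952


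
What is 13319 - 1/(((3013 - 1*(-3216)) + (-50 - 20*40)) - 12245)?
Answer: 91448255/6866 ≈ 13319.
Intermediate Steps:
13319 - 1/(((3013 - 1*(-3216)) + (-50 - 20*40)) - 12245) = 13319 - 1/(((3013 + 3216) + (-50 - 800)) - 12245) = 13319 - 1/((6229 - 850) - 12245) = 13319 - 1/(5379 - 12245) = 13319 - 1/(-6866) = 13319 - 1*(-1/6866) = 13319 + 1/6866 = 91448255/6866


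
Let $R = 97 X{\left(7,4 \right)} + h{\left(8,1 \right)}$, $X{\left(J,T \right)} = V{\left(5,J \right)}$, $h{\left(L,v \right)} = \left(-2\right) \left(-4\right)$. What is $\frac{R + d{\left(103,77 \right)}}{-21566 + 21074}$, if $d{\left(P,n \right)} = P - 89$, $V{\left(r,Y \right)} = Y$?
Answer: $- \frac{701}{492} \approx -1.4248$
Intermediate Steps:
$h{\left(L,v \right)} = 8$
$X{\left(J,T \right)} = J$
$d{\left(P,n \right)} = -89 + P$ ($d{\left(P,n \right)} = P - 89 = -89 + P$)
$R = 687$ ($R = 97 \cdot 7 + 8 = 679 + 8 = 687$)
$\frac{R + d{\left(103,77 \right)}}{-21566 + 21074} = \frac{687 + \left(-89 + 103\right)}{-21566 + 21074} = \frac{687 + 14}{-492} = 701 \left(- \frac{1}{492}\right) = - \frac{701}{492}$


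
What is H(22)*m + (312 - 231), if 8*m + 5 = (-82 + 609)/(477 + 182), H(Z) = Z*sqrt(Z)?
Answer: 81 - 7612*sqrt(22)/659 ≈ 26.822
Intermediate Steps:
H(Z) = Z**(3/2)
m = -346/659 (m = -5/8 + ((-82 + 609)/(477 + 182))/8 = -5/8 + (527/659)/8 = -5/8 + (527*(1/659))/8 = -5/8 + (1/8)*(527/659) = -5/8 + 527/5272 = -346/659 ≈ -0.52504)
H(22)*m + (312 - 231) = 22**(3/2)*(-346/659) + (312 - 231) = (22*sqrt(22))*(-346/659) + 81 = -7612*sqrt(22)/659 + 81 = 81 - 7612*sqrt(22)/659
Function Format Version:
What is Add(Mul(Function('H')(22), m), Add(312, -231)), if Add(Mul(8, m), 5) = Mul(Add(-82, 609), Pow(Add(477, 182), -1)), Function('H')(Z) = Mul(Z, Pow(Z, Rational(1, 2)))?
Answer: Add(81, Mul(Rational(-7612, 659), Pow(22, Rational(1, 2)))) ≈ 26.822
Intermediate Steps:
Function('H')(Z) = Pow(Z, Rational(3, 2))
m = Rational(-346, 659) (m = Add(Rational(-5, 8), Mul(Rational(1, 8), Mul(Add(-82, 609), Pow(Add(477, 182), -1)))) = Add(Rational(-5, 8), Mul(Rational(1, 8), Mul(527, Pow(659, -1)))) = Add(Rational(-5, 8), Mul(Rational(1, 8), Mul(527, Rational(1, 659)))) = Add(Rational(-5, 8), Mul(Rational(1, 8), Rational(527, 659))) = Add(Rational(-5, 8), Rational(527, 5272)) = Rational(-346, 659) ≈ -0.52504)
Add(Mul(Function('H')(22), m), Add(312, -231)) = Add(Mul(Pow(22, Rational(3, 2)), Rational(-346, 659)), Add(312, -231)) = Add(Mul(Mul(22, Pow(22, Rational(1, 2))), Rational(-346, 659)), 81) = Add(Mul(Rational(-7612, 659), Pow(22, Rational(1, 2))), 81) = Add(81, Mul(Rational(-7612, 659), Pow(22, Rational(1, 2))))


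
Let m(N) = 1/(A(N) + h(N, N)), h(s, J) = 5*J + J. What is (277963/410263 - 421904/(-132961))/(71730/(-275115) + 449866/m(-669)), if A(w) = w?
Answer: -36690705720719/20073710896810130936748 ≈ -1.8278e-9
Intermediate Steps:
h(s, J) = 6*J
m(N) = 1/(7*N) (m(N) = 1/(N + 6*N) = 1/(7*N))
(277963/410263 - 421904/(-132961))/(71730/(-275115) + 449866/m(-669)) = (277963/410263 - 421904/(-132961))/(71730/(-275115) + 449866/(((⅐)/(-669)))) = (277963*(1/410263) - 421904*(-1/132961))/(71730*(-1/275115) + 449866/(((⅐)*(-1/669)))) = (39709/58609 + 421904/132961)/(-4782/18341 + 449866/(-1/4683)) = 30007119885/(7792711249*(-4782/18341 + 449866*(-4683))) = 30007119885/(7792711249*(-4782/18341 - 2106722478)) = 30007119885/(7792711249*(-38639396973780/18341)) = (30007119885/7792711249)*(-18341/38639396973780) = -36690705720719/20073710896810130936748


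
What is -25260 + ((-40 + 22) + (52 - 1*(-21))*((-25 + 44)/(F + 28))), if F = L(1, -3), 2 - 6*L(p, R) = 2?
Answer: -706397/28 ≈ -25228.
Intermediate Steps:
L(p, R) = 0 (L(p, R) = ⅓ - ⅙*2 = ⅓ - ⅓ = 0)
F = 0
-25260 + ((-40 + 22) + (52 - 1*(-21))*((-25 + 44)/(F + 28))) = -25260 + ((-40 + 22) + (52 - 1*(-21))*((-25 + 44)/(0 + 28))) = -25260 + (-18 + (52 + 21)*(19/28)) = -25260 + (-18 + 73*(19*(1/28))) = -25260 + (-18 + 73*(19/28)) = -25260 + (-18 + 1387/28) = -25260 + 883/28 = -706397/28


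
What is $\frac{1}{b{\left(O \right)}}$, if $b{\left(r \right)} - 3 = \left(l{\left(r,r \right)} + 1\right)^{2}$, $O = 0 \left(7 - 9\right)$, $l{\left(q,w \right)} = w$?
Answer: $\frac{1}{4} \approx 0.25$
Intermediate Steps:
$O = 0$ ($O = 0 \left(7 - 9\right) = 0 \left(-2\right) = 0$)
$b{\left(r \right)} = 3 + \left(1 + r\right)^{2}$ ($b{\left(r \right)} = 3 + \left(r + 1\right)^{2} = 3 + \left(1 + r\right)^{2}$)
$\frac{1}{b{\left(O \right)}} = \frac{1}{3 + \left(1 + 0\right)^{2}} = \frac{1}{3 + 1^{2}} = \frac{1}{3 + 1} = \frac{1}{4}$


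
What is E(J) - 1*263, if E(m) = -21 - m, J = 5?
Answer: -289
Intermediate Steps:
E(J) - 1*263 = (-21 - 1*5) - 1*263 = (-21 - 5) - 263 = -26 - 263 = -289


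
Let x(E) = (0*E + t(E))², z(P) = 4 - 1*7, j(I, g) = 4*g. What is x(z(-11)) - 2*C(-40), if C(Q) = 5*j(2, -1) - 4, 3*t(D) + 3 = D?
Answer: 52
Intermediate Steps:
t(D) = -1 + D/3
z(P) = -3 (z(P) = 4 - 7 = -3)
C(Q) = -24 (C(Q) = 5*(4*(-1)) - 4 = 5*(-4) - 4 = -20 - 4 = -24)
x(E) = (-1 + E/3)² (x(E) = (0*E + (-1 + E/3))² = (0 + (-1 + E/3))² = (-1 + E/3)²)
x(z(-11)) - 2*C(-40) = (-3 - 3)²/9 - 2*(-24) = (⅑)*(-6)² - 1*(-48) = (⅑)*36 + 48 = 4 + 48 = 52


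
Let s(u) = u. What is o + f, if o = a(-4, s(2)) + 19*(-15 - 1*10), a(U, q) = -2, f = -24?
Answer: -501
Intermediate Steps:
o = -477 (o = -2 + 19*(-15 - 1*10) = -2 + 19*(-15 - 10) = -2 + 19*(-25) = -2 - 475 = -477)
o + f = -477 - 24 = -501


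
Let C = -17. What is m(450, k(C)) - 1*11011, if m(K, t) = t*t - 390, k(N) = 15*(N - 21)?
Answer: 313499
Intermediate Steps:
k(N) = -315 + 15*N (k(N) = 15*(-21 + N) = -315 + 15*N)
m(K, t) = -390 + t² (m(K, t) = t² - 390 = -390 + t²)
m(450, k(C)) - 1*11011 = (-390 + (-315 + 15*(-17))²) - 1*11011 = (-390 + (-315 - 255)²) - 11011 = (-390 + (-570)²) - 11011 = (-390 + 324900) - 11011 = 324510 - 11011 = 313499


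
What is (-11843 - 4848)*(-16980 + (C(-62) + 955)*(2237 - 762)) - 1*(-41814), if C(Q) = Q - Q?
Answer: -23227904881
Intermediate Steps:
C(Q) = 0
(-11843 - 4848)*(-16980 + (C(-62) + 955)*(2237 - 762)) - 1*(-41814) = (-11843 - 4848)*(-16980 + (0 + 955)*(2237 - 762)) - 1*(-41814) = -16691*(-16980 + 955*1475) + 41814 = -16691*(-16980 + 1408625) + 41814 = -16691*1391645 + 41814 = -23227946695 + 41814 = -23227904881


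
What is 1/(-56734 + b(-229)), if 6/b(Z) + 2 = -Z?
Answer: -227/12878612 ≈ -1.7626e-5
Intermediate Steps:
b(Z) = 6/(-2 - Z)
1/(-56734 + b(-229)) = 1/(-56734 - 6/(2 - 229)) = 1/(-56734 - 6/(-227)) = 1/(-56734 - 6*(-1/227)) = 1/(-56734 + 6/227) = 1/(-12878612/227) = -227/12878612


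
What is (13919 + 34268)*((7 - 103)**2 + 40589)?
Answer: 2399953535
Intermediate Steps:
(13919 + 34268)*((7 - 103)**2 + 40589) = 48187*((-96)**2 + 40589) = 48187*(9216 + 40589) = 48187*49805 = 2399953535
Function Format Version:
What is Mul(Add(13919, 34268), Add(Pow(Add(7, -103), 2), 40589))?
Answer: 2399953535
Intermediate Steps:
Mul(Add(13919, 34268), Add(Pow(Add(7, -103), 2), 40589)) = Mul(48187, Add(Pow(-96, 2), 40589)) = Mul(48187, Add(9216, 40589)) = Mul(48187, 49805) = 2399953535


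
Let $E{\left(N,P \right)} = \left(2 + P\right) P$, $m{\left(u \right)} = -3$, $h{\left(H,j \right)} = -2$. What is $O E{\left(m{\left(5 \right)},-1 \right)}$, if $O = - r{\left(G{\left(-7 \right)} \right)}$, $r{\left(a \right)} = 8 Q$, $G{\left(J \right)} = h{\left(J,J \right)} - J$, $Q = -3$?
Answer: $-24$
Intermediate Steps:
$E{\left(N,P \right)} = P \left(2 + P\right)$
$G{\left(J \right)} = -2 - J$
$r{\left(a \right)} = -24$ ($r{\left(a \right)} = 8 \left(-3\right) = -24$)
$O = 24$ ($O = \left(-1\right) \left(-24\right) = 24$)
$O E{\left(m{\left(5 \right)},-1 \right)} = 24 \left(- (2 - 1)\right) = 24 \left(\left(-1\right) 1\right) = 24 \left(-1\right) = -24$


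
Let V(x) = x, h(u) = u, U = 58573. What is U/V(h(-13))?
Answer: -58573/13 ≈ -4505.6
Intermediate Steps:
U/V(h(-13)) = 58573/(-13) = 58573*(-1/13) = -58573/13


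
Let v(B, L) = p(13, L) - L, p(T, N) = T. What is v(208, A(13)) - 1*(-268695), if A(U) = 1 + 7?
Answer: 268700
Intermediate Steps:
A(U) = 8
v(B, L) = 13 - L
v(208, A(13)) - 1*(-268695) = (13 - 1*8) - 1*(-268695) = (13 - 8) + 268695 = 5 + 268695 = 268700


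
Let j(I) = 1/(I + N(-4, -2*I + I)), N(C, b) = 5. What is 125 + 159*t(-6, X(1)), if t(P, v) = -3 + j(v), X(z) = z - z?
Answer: -1601/5 ≈ -320.20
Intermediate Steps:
j(I) = 1/(5 + I) (j(I) = 1/(I + 5) = 1/(5 + I))
X(z) = 0
t(P, v) = -3 + 1/(5 + v)
125 + 159*t(-6, X(1)) = 125 + 159*((-14 - 3*0)/(5 + 0)) = 125 + 159*((-14 + 0)/5) = 125 + 159*((⅕)*(-14)) = 125 + 159*(-14/5) = 125 - 2226/5 = -1601/5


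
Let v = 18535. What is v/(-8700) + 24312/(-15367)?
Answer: -99268349/26738580 ≈ -3.7126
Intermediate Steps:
v/(-8700) + 24312/(-15367) = 18535/(-8700) + 24312/(-15367) = 18535*(-1/8700) + 24312*(-1/15367) = -3707/1740 - 24312/15367 = -99268349/26738580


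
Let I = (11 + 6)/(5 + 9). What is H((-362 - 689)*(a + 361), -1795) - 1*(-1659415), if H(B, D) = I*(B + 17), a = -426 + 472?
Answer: 7980115/7 ≈ 1.1400e+6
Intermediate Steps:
a = 46
I = 17/14 ≈ 1.2143
H(B, D) = 289/14 + 17*B/14 (H(B, D) = 17*(B + 17)/14 = 17*(17 + B)/14 = 289/14 + 17*B/14)
H((-362 - 689)*(a + 361), -1795) - 1*(-1659415) = (289/14 + 17*((-362 - 689)*(46 + 361))/14) - 1*(-1659415) = (289/14 + 17*(-1051*407)/14) + 1659415 = (289/14 + (17/14)*(-427757)) + 1659415 = (289/14 - 7271869/14) + 1659415 = -3635790/7 + 1659415 = 7980115/7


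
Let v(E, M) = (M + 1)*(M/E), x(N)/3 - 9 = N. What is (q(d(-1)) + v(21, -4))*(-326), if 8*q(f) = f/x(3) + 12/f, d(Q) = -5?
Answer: -417443/5040 ≈ -82.826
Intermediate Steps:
x(N) = 27 + 3*N
v(E, M) = M*(1 + M)/E (v(E, M) = (1 + M)*(M/E) = M*(1 + M)/E)
q(f) = f/288 + 3/(2*f) (q(f) = (f/(27 + 3*3) + 12/f)/8 = (f/(27 + 9) + 12/f)/8 = (f/36 + 12/f)/8 = (12/f + f/36)/8 = f/288 + 3/(2*f))
(q(d(-1)) + v(21, -4))*(-326) = ((1/288)*(432 + (-5)²)/(-5) - 4*(1 - 4)/21)*(-326) = ((1/288)*(-⅕)*(432 + 25) - 4*1/21*(-3))*(-326) = ((1/288)*(-⅕)*457 + 4/7)*(-326) = (-457/1440 + 4/7)*(-326) = (2561/10080)*(-326) = -417443/5040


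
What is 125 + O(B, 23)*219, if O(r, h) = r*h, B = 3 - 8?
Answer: -25060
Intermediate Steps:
B = -5
O(r, h) = h*r
125 + O(B, 23)*219 = 125 + (23*(-5))*219 = 125 - 115*219 = 125 - 25185 = -25060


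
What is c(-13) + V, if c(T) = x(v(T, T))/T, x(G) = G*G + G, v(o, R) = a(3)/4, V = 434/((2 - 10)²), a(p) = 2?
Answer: 2797/416 ≈ 6.7236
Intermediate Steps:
V = 217/32 (V = 434/((-8)²) = 434/64 = 434*(1/64) = 217/32 ≈ 6.7813)
v(o, R) = ½ (v(o, R) = 2/4 = 2*(¼) = ½)
x(G) = G + G² (x(G) = G² + G = G + G²)
c(T) = 3/(4*T) (c(T) = ((1 + ½)/2)/T = ((½)*(3/2))/T = 3/(4*T))
c(-13) + V = (¾)/(-13) + 217/32 = (¾)*(-1/13) + 217/32 = -3/52 + 217/32 = 2797/416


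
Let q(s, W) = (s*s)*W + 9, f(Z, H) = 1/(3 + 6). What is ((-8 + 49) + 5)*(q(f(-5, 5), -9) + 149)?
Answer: 65366/9 ≈ 7262.9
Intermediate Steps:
f(Z, H) = ⅑ (f(Z, H) = 1/9 = ⅑)
q(s, W) = 9 + W*s² (q(s, W) = s²*W + 9 = W*s² + 9 = 9 + W*s²)
((-8 + 49) + 5)*(q(f(-5, 5), -9) + 149) = ((-8 + 49) + 5)*((9 - 9*(⅑)²) + 149) = (41 + 5)*((9 - 9*1/81) + 149) = 46*((9 - ⅑) + 149) = 46*(80/9 + 149) = 46*(1421/9) = 65366/9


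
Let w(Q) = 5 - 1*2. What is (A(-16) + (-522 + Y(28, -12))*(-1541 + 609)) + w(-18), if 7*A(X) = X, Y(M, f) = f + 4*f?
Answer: 3796973/7 ≈ 5.4243e+5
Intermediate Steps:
Y(M, f) = 5*f
w(Q) = 3 (w(Q) = 5 - 2 = 3)
A(X) = X/7
(A(-16) + (-522 + Y(28, -12))*(-1541 + 609)) + w(-18) = ((⅐)*(-16) + (-522 + 5*(-12))*(-1541 + 609)) + 3 = (-16/7 + (-522 - 60)*(-932)) + 3 = (-16/7 - 582*(-932)) + 3 = (-16/7 + 542424) + 3 = 3796952/7 + 3 = 3796973/7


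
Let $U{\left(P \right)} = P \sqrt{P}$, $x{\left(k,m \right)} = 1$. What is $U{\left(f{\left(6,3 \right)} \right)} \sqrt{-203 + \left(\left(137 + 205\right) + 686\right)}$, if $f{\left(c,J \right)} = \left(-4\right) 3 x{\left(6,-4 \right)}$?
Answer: $- 360 i \sqrt{11} \approx - 1194.0 i$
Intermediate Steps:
$f{\left(c,J \right)} = -12$ ($f{\left(c,J \right)} = \left(-4\right) 3 \cdot 1 = \left(-12\right) 1 = -12$)
$U{\left(P \right)} = P^{\frac{3}{2}}$
$U{\left(f{\left(6,3 \right)} \right)} \sqrt{-203 + \left(\left(137 + 205\right) + 686\right)} = \left(-12\right)^{\frac{3}{2}} \sqrt{-203 + \left(\left(137 + 205\right) + 686\right)} = - 24 i \sqrt{3} \sqrt{-203 + \left(342 + 686\right)} = - 24 i \sqrt{3} \sqrt{-203 + 1028} = - 24 i \sqrt{3} \sqrt{825} = - 24 i \sqrt{3} \cdot 5 \sqrt{33} = - 360 i \sqrt{11}$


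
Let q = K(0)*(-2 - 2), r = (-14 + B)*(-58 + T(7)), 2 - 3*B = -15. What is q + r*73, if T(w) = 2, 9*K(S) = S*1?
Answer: 102200/3 ≈ 34067.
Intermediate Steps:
K(S) = S/9 (K(S) = (S*1)/9 = S/9)
B = 17/3 (B = ⅔ - ⅓*(-15) = ⅔ + 5 = 17/3 ≈ 5.6667)
r = 1400/3 (r = (-14 + 17/3)*(-58 + 2) = -25/3*(-56) = 1400/3 ≈ 466.67)
q = 0 (q = ((⅑)*0)*(-2 - 2) = 0*(-4) = 0)
q + r*73 = 0 + (1400/3)*73 = 0 + 102200/3 = 102200/3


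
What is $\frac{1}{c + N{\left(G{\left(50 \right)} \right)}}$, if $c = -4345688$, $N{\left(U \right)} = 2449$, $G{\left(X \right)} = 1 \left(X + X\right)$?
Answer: $- \frac{1}{4343239} \approx -2.3024 \cdot 10^{-7}$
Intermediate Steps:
$G{\left(X \right)} = 2 X$ ($G{\left(X \right)} = 1 \cdot 2 X = 2 X$)
$\frac{1}{c + N{\left(G{\left(50 \right)} \right)}} = \frac{1}{-4345688 + 2449} = \frac{1}{-4343239} = - \frac{1}{4343239}$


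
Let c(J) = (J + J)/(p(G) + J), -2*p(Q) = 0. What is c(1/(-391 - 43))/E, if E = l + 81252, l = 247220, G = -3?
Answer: 1/164236 ≈ 6.0888e-6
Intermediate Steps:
p(Q) = 0 (p(Q) = -1/2*0 = 0)
c(J) = 2 (c(J) = (J + J)/(0 + J) = (2*J)/J = 2)
E = 328472 (E = 247220 + 81252 = 328472)
c(1/(-391 - 43))/E = 2/328472 = 2*(1/328472) = 1/164236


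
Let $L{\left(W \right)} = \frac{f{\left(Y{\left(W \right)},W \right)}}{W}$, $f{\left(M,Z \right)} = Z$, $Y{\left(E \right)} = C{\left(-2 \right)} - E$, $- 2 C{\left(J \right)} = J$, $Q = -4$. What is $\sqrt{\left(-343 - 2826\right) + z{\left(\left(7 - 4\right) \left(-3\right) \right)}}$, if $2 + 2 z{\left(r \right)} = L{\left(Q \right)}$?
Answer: $\frac{i \sqrt{12678}}{2} \approx 56.298 i$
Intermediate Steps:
$C{\left(J \right)} = - \frac{J}{2}$
$Y{\left(E \right)} = 1 - E$ ($Y{\left(E \right)} = \left(- \frac{1}{2}\right) \left(-2\right) - E = 1 - E$)
$L{\left(W \right)} = 1$ ($L{\left(W \right)} = \frac{W}{W} = 1$)
$z{\left(r \right)} = - \frac{1}{2}$ ($z{\left(r \right)} = -1 + \frac{1}{2} \cdot 1 = -1 + \frac{1}{2} = - \frac{1}{2}$)
$\sqrt{\left(-343 - 2826\right) + z{\left(\left(7 - 4\right) \left(-3\right) \right)}} = \sqrt{\left(-343 - 2826\right) - \frac{1}{2}} = \sqrt{-3169 - \frac{1}{2}} = \sqrt{- \frac{6339}{2}} = \frac{i \sqrt{12678}}{2}$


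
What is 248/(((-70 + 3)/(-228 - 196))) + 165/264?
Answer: 841551/536 ≈ 1570.1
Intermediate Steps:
248/(((-70 + 3)/(-228 - 196))) + 165/264 = 248/((-67/(-424))) + 165*(1/264) = 248/((-67*(-1/424))) + 5/8 = 248/(67/424) + 5/8 = 248*(424/67) + 5/8 = 105152/67 + 5/8 = 841551/536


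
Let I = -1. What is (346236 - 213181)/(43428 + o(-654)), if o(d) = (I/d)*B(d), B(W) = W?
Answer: 133055/43427 ≈ 3.0639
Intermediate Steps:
o(d) = -1 (o(d) = (-1/d)*d = -1)
(346236 - 213181)/(43428 + o(-654)) = (346236 - 213181)/(43428 - 1) = 133055/43427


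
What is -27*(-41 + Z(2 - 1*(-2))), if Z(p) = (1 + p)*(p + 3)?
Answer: 162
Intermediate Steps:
Z(p) = (1 + p)*(3 + p)
-27*(-41 + Z(2 - 1*(-2))) = -27*(-41 + (3 + (2 - 1*(-2))² + 4*(2 - 1*(-2)))) = -27*(-41 + (3 + (2 + 2)² + 4*(2 + 2))) = -27*(-41 + (3 + 4² + 4*4)) = -27*(-41 + (3 + 16 + 16)) = -27*(-41 + 35) = -27*(-6) = 162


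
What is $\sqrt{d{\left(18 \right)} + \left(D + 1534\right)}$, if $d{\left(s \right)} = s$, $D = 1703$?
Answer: $\sqrt{3255} \approx 57.053$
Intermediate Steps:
$\sqrt{d{\left(18 \right)} + \left(D + 1534\right)} = \sqrt{18 + \left(1703 + 1534\right)} = \sqrt{18 + 3237} = \sqrt{3255}$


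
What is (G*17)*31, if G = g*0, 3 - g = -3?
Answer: 0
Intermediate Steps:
g = 6 (g = 3 - 1*(-3) = 3 + 3 = 6)
G = 0 (G = 6*0 = 0)
(G*17)*31 = (0*17)*31 = 0*31 = 0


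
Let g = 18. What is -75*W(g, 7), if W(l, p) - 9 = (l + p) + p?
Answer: -3075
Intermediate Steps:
W(l, p) = 9 + l + 2*p (W(l, p) = 9 + ((l + p) + p) = 9 + (l + 2*p) = 9 + l + 2*p)
-75*W(g, 7) = -75*(9 + 18 + 2*7) = -75*(9 + 18 + 14) = -75*41 = -3075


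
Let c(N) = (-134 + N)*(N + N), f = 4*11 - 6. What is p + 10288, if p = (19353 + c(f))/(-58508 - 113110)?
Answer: 588531309/57206 ≈ 10288.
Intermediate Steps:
f = 38 (f = 44 - 6 = 38)
c(N) = 2*N*(-134 + N) (c(N) = (-134 + N)*(2*N) = 2*N*(-134 + N))
p = -4019/57206 (p = (19353 + 2*38*(-134 + 38))/(-58508 - 113110) = (19353 + 2*38*(-96))/(-171618) = (19353 - 7296)*(-1/171618) = 12057*(-1/171618) = -4019/57206 ≈ -0.070255)
p + 10288 = -4019/57206 + 10288 = 588531309/57206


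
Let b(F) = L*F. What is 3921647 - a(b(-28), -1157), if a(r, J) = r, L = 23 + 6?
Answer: 3922459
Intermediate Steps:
L = 29
b(F) = 29*F
3921647 - a(b(-28), -1157) = 3921647 - 29*(-28) = 3921647 - 1*(-812) = 3921647 + 812 = 3922459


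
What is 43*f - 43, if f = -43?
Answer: -1892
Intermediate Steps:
43*f - 43 = 43*(-43) - 43 = -1849 - 43 = -1892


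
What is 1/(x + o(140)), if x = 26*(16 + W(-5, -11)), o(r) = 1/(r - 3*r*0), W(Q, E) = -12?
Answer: 140/14561 ≈ 0.0096147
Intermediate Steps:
o(r) = 1/r (o(r) = 1/(r + 0) = 1/r)
x = 104 (x = 26*(16 - 12) = 26*4 = 104)
1/(x + o(140)) = 1/(104 + 1/140) = 1/(14561/140) = 140/14561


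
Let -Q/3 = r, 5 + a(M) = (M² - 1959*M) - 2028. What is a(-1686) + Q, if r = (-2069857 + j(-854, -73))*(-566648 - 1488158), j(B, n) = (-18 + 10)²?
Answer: -12759063082037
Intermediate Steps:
j(B, n) = 64 (j(B, n) = (-8)² = 64)
a(M) = -2033 + M² - 1959*M (a(M) = -5 + ((M² - 1959*M) - 2028) = -5 + (-2028 + M² - 1959*M) = -2033 + M² - 1959*M)
r = 4253023075158 (r = (-2069857 + 64)*(-566648 - 1488158) = -2069793*(-2054806) = 4253023075158)
Q = -12759069225474 (Q = -3*4253023075158 = -12759069225474)
a(-1686) + Q = (-2033 + (-1686)² - 1959*(-1686)) - 12759069225474 = (-2033 + 2842596 + 3302874) - 12759069225474 = 6143437 - 12759069225474 = -12759063082037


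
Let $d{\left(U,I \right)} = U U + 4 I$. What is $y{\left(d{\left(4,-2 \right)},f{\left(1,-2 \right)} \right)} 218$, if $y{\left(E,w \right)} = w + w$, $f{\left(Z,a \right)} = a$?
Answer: $-872$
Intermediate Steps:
$d{\left(U,I \right)} = U^{2} + 4 I$
$y{\left(E,w \right)} = 2 w$
$y{\left(d{\left(4,-2 \right)},f{\left(1,-2 \right)} \right)} 218 = 2 \left(-2\right) 218 = \left(-4\right) 218 = -872$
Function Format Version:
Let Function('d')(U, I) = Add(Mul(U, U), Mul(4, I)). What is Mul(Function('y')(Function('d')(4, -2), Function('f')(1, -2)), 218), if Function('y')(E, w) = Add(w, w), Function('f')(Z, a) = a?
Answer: -872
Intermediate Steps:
Function('d')(U, I) = Add(Pow(U, 2), Mul(4, I))
Function('y')(E, w) = Mul(2, w)
Mul(Function('y')(Function('d')(4, -2), Function('f')(1, -2)), 218) = Mul(Mul(2, -2), 218) = Mul(-4, 218) = -872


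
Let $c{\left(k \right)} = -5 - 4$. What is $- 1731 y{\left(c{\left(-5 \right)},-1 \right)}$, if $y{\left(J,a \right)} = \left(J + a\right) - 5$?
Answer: $25965$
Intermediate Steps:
$c{\left(k \right)} = -9$ ($c{\left(k \right)} = -5 - 4 = -9$)
$y{\left(J,a \right)} = -5 + J + a$
$- 1731 y{\left(c{\left(-5 \right)},-1 \right)} = - 1731 \left(-5 - 9 - 1\right) = \left(-1731\right) \left(-15\right) = 25965$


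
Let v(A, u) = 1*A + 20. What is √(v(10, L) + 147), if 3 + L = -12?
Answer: √177 ≈ 13.304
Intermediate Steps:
L = -15 (L = -3 - 12 = -15)
v(A, u) = 20 + A (v(A, u) = A + 20 = 20 + A)
√(v(10, L) + 147) = √((20 + 10) + 147) = √(30 + 147) = √177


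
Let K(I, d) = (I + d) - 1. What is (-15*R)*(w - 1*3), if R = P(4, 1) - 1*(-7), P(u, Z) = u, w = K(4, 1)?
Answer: -165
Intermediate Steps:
K(I, d) = -1 + I + d
w = 4 (w = -1 + 4 + 1 = 4)
R = 11 (R = 4 - 1*(-7) = 4 + 7 = 11)
(-15*R)*(w - 1*3) = (-15*11)*(4 - 1*3) = -165*(4 - 3) = -165*1 = -165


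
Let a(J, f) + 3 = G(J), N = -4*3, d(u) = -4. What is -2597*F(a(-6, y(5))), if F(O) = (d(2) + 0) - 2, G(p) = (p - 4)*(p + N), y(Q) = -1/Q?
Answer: 15582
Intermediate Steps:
N = -12
G(p) = (-12 + p)*(-4 + p) (G(p) = (p - 4)*(p - 12) = (-4 + p)*(-12 + p) = (-12 + p)*(-4 + p))
a(J, f) = 45 + J² - 16*J (a(J, f) = -3 + (48 + J² - 16*J) = 45 + J² - 16*J)
F(O) = -6 (F(O) = (-4 + 0) - 2 = -4 - 2 = -6)
-2597*F(a(-6, y(5))) = -2597*(-6) = 15582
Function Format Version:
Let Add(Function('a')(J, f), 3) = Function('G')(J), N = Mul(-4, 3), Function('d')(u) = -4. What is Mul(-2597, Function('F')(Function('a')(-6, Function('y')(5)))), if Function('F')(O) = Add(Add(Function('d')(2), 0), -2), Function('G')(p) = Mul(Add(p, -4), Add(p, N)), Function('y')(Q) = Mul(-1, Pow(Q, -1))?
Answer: 15582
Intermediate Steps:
N = -12
Function('G')(p) = Mul(Add(-12, p), Add(-4, p)) (Function('G')(p) = Mul(Add(p, -4), Add(p, -12)) = Mul(Add(-4, p), Add(-12, p)) = Mul(Add(-12, p), Add(-4, p)))
Function('a')(J, f) = Add(45, Pow(J, 2), Mul(-16, J)) (Function('a')(J, f) = Add(-3, Add(48, Pow(J, 2), Mul(-16, J))) = Add(45, Pow(J, 2), Mul(-16, J)))
Function('F')(O) = -6 (Function('F')(O) = Add(Add(-4, 0), -2) = Add(-4, -2) = -6)
Mul(-2597, Function('F')(Function('a')(-6, Function('y')(5)))) = Mul(-2597, -6) = 15582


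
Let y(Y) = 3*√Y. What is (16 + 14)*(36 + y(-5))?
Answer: 1080 + 90*I*√5 ≈ 1080.0 + 201.25*I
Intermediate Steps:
(16 + 14)*(36 + y(-5)) = (16 + 14)*(36 + 3*√(-5)) = 30*(36 + 3*(I*√5)) = 30*(36 + 3*I*√5) = 1080 + 90*I*√5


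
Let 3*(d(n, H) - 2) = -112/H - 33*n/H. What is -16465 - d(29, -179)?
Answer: -8843848/537 ≈ -16469.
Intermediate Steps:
d(n, H) = 2 - 112/(3*H) - 11*n/H (d(n, H) = 2 + (-112/H - 33*n/H)/3 = 2 + (-112/(3*H) - 11*n/H) = 2 - 112/(3*H) - 11*n/H)
-16465 - d(29, -179) = -16465 - (-112 - 33*29 + 6*(-179))/(3*(-179)) = -16465 - (-1)*(-112 - 957 - 1074)/(3*179) = -16465 - (-1)*(-2143)/(3*179) = -16465 - 1*2143/537 = -16465 - 2143/537 = -8843848/537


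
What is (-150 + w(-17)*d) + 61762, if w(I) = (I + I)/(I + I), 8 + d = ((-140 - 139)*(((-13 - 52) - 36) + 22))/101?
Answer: 6244045/101 ≈ 61822.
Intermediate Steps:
d = 21233/101 (d = -8 + ((-140 - 139)*(((-13 - 52) - 36) + 22))/101 = -8 - 279*((-65 - 36) + 22)*(1/101) = -8 - 279*(-101 + 22)*(1/101) = -8 - 279*(-79)*(1/101) = -8 + 22041*(1/101) = -8 + 22041/101 = 21233/101 ≈ 210.23)
w(I) = 1 (w(I) = (2*I)/((2*I)) = (2*I)*(1/(2*I)) = 1)
(-150 + w(-17)*d) + 61762 = (-150 + 1*(21233/101)) + 61762 = (-150 + 21233/101) + 61762 = 6083/101 + 61762 = 6244045/101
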